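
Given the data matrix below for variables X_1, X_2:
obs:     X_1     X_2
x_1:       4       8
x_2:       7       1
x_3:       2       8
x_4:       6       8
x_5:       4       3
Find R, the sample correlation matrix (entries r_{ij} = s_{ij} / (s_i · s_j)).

Step 1 — column means:
  mean(X_1) = (4 + 7 + 2 + 6 + 4) / 5 = 23/5 = 4.6
  mean(X_2) = (8 + 1 + 8 + 8 + 3) / 5 = 28/5 = 5.6

Step 2 — sample variances and covariances s[i,j] = (1/(n-1)) · Σ_k (x_{k,i} - mean_i) · (x_{k,j} - mean_j), with n-1 = 4:
  s[X_1,X_1] = ((-0.6)·(-0.6) + (2.4)·(2.4) + (-2.6)·(-2.6) + (1.4)·(1.4) + (-0.6)·(-0.6)) / 4 = 15.2/4 = 3.8
  s[X_1,X_2] = ((-0.6)·(2.4) + (2.4)·(-4.6) + (-2.6)·(2.4) + (1.4)·(2.4) + (-0.6)·(-2.6)) / 4 = -13.8/4 = -3.45
  s[X_2,X_2] = ((2.4)·(2.4) + (-4.6)·(-4.6) + (2.4)·(2.4) + (2.4)·(2.4) + (-2.6)·(-2.6)) / 4 = 45.2/4 = 11.3
  Sample standard deviations s_i = √(s[i,i]):
  s(X_1) = √(3.8) = 1.9494
  s(X_2) = √(11.3) = 3.3615

Step 3 — r_{ij} = s_{ij} / (s_i · s_j):
  r[X_1,X_1] = 1 (diagonal).
  r[X_1,X_2] = -3.45 / (1.9494 · 3.3615) = -3.45 / 6.5529 = -0.5265
  r[X_2,X_2] = 1 (diagonal).

R is symmetric with unit diagonal. Assembling:

R = [[1, -0.5265],
 [-0.5265, 1]]


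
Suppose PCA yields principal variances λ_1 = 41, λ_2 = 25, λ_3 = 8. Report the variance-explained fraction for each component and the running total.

Step 1 — total variance = trace(Sigma) = Σ λ_i = 41 + 25 + 8 = 74.

Step 2 — fraction explained by component i = λ_i / Σ λ:
  PC1: 41/74 = 0.5541
  PC2: 25/74 = 0.3378
  PC3: 8/74 = 0.1081

Step 3 — cumulative fraction after k components = (λ_1 + ... + λ_k) / Σ λ:
  k = 1: 41/74 = 0.5541
  k = 2: (41 + 25)/74 = 66/74 = 0.8919
  k = 3: (41 + 25 + 8)/74 = 74/74 = 1

Summary (fraction, with percent):

explained: PC1 0.5541 (55.41%), PC2 0.3378 (33.78%), PC3 0.1081 (10.81%);  cumulative: 0.5541, 0.8919, 1


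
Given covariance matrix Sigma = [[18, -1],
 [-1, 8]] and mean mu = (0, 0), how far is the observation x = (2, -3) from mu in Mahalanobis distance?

Step 1 — centre the observation: (x - mu) = (2, -3).

Step 2 — invert Sigma. det(Sigma) = 18·8 - (-1)² = 143.
  Sigma^{-1} = (1/det) · [[d, -b], [-b, a]] = [[0.0559, 0.007],
 [0.007, 0.1259]].

Step 3 — form the quadratic (x - mu)^T · Sigma^{-1} · (x - mu):
  Sigma^{-1} · (x - mu) = (0.0909, -0.3636).
  (x - mu)^T · [Sigma^{-1} · (x - mu)] = (2)·(0.0909) + (-3)·(-0.3636) = 1.2727.

Step 4 — take square root: d = √(1.2727) ≈ 1.1282.

d(x, mu) = √(1.2727) ≈ 1.1282


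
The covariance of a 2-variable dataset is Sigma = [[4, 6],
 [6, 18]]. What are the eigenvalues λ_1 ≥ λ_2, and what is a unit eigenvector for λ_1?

Step 1 — characteristic polynomial of 2×2 Sigma:
  det(Sigma - λI) = λ² - trace · λ + det = 0.
  trace = 4 + 18 = 22, det = 4·18 - (6)² = 36.
Step 2 — discriminant:
  Δ = trace² - 4·det = 484 - 144 = 340.
Step 3 — eigenvalues:
  λ = (trace ± √Δ)/2 = (22 ± 18.4391)/2,
  λ_1 = 20.2195,  λ_2 = 1.7805.

Step 4 — unit eigenvector for λ_1: solve (Sigma - λ_1 I)v = 0. First row:
  (4 - 20.2195)·v_x + (6)·v_y = 0, i.e. (-16.2195)·v_x + (6)·v_y = 0,
  so v ∝ (b, λ_1 - a) = (6, 16.2195) = u.
  ||u|| = √((6)² + (16.2195)²) = √(299.0736) ≈ 17.2937,
  v_1 = u/||u|| ≈ (0.3469, 0.9379) (||v_1|| = 1).

λ_1 = 20.2195,  λ_2 = 1.7805;  v_1 ≈ (0.3469, 0.9379)


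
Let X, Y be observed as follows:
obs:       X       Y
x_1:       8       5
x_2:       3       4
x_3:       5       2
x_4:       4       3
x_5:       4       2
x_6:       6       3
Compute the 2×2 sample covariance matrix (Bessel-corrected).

Step 1 — column means:
  mean(X) = (8 + 3 + 5 + 4 + 4 + 6) / 6 = 30/6 = 5
  mean(Y) = (5 + 4 + 2 + 3 + 2 + 3) / 6 = 19/6 = 3.1667

Step 2 — sample covariance S[i,j] = (1/(n-1)) · Σ_k (x_{k,i} - mean_i) · (x_{k,j} - mean_j), with n-1 = 5.
  S[X,X] = ((3)·(3) + (-2)·(-2) + (0)·(0) + (-1)·(-1) + (-1)·(-1) + (1)·(1)) / 5 = 16/5 = 3.2
  S[X,Y] = ((3)·(1.8333) + (-2)·(0.8333) + (0)·(-1.1667) + (-1)·(-0.1667) + (-1)·(-1.1667) + (1)·(-0.1667)) / 5 = 5/5 = 1
  S[Y,Y] = ((1.8333)·(1.8333) + (0.8333)·(0.8333) + (-1.1667)·(-1.1667) + (-0.1667)·(-0.1667) + (-1.1667)·(-1.1667) + (-0.1667)·(-0.1667)) / 5 = 6.8333/5 = 1.3667

S is symmetric (S[j,i] = S[i,j]). Assembling:

S = [[3.2, 1],
 [1, 1.3667]]


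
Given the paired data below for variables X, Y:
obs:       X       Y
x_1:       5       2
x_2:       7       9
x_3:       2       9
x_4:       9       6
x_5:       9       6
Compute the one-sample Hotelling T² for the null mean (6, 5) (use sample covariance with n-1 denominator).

Step 1 — sample mean vector:
  mean(X) = (5 + 7 + 2 + 9 + 9) / 5 = 32/5 = 6.4
  mean(Y) = (2 + 9 + 9 + 6 + 6) / 5 = 32/5 = 6.4
  x̄ = (6.4, 6.4),  deviation x̄ - mu_0 = (6.4, 6.4) - (6, 5) = (0.4, 1.4).

Step 2 — sample covariance matrix, S[i,j] = (1/(n-1)) · Σ_k (x_{k,i} - mean_i) · (x_{k,j} - mean_j), divisor n-1 = 4:
  S[X,X] = ((-1.4)·(-1.4) + (0.6)·(0.6) + (-4.4)·(-4.4) + (2.6)·(2.6) + (2.6)·(2.6)) / 4 = 35.2/4 = 8.8
  S[X,Y] = ((-1.4)·(-4.4) + (0.6)·(2.6) + (-4.4)·(2.6) + (2.6)·(-0.4) + (2.6)·(-0.4)) / 4 = -5.8/4 = -1.45
  S[Y,Y] = ((-4.4)·(-4.4) + (2.6)·(2.6) + (2.6)·(2.6) + (-0.4)·(-0.4) + (-0.4)·(-0.4)) / 4 = 33.2/4 = 8.3
  S = [[8.8, -1.45],
 [-1.45, 8.3]].

Step 3 — invert S. det(S) = 8.8·8.3 - (-1.45)² = 70.9375.
  S^{-1} = (1/det) · [[d, -b], [-b, a]] = [[0.117, 0.0204],
 [0.0204, 0.1241]].

Step 4 — quadratic form (x̄ - mu_0)^T · S^{-1} · (x̄ - mu_0):
  S^{-1} · (x̄ - mu_0) = (0.0754, 0.1819),
  (x̄ - mu_0)^T · [...] = (0.4)·(0.0754) + (1.4)·(0.1819) = 0.2848.

Step 5 — scale by n: T² = 5 · 0.2848 = 1.4238.

T² ≈ 1.4238


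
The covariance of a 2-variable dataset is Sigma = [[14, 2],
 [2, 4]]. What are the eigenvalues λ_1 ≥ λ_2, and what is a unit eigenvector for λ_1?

Step 1 — characteristic polynomial of 2×2 Sigma:
  det(Sigma - λI) = λ² - trace · λ + det = 0.
  trace = 14 + 4 = 18, det = 14·4 - (2)² = 52.
Step 2 — discriminant:
  Δ = trace² - 4·det = 324 - 208 = 116.
Step 3 — eigenvalues:
  λ = (trace ± √Δ)/2 = (18 ± 10.7703)/2,
  λ_1 = 14.3852,  λ_2 = 3.6148.

Step 4 — unit eigenvector for λ_1: solve (Sigma - λ_1 I)v = 0. First row:
  (14 - 14.3852)·v_x + (2)·v_y = 0, i.e. (-0.3852)·v_x + (2)·v_y = 0,
  so v ∝ (b, λ_1 - a) = (2, 0.3852) = u.
  ||u|| = √((2)² + (0.3852)²) = √(4.1484) ≈ 2.0368,
  v_1 = u/||u|| ≈ (0.982, 0.1891) (||v_1|| = 1).

λ_1 = 14.3852,  λ_2 = 3.6148;  v_1 ≈ (0.982, 0.1891)


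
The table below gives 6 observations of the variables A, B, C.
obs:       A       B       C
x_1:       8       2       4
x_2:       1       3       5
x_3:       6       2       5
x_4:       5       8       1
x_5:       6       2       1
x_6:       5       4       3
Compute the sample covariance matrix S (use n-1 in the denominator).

Step 1 — column means:
  mean(A) = (8 + 1 + 6 + 5 + 6 + 5) / 6 = 31/6 = 5.1667
  mean(B) = (2 + 3 + 2 + 8 + 2 + 4) / 6 = 21/6 = 3.5
  mean(C) = (4 + 5 + 5 + 1 + 1 + 3) / 6 = 19/6 = 3.1667

Step 2 — sample covariance S[i,j] = (1/(n-1)) · Σ_k (x_{k,i} - mean_i) · (x_{k,j} - mean_j), with n-1 = 5.
  S[A,A] = ((2.8333)·(2.8333) + (-4.1667)·(-4.1667) + (0.8333)·(0.8333) + (-0.1667)·(-0.1667) + (0.8333)·(0.8333) + (-0.1667)·(-0.1667)) / 5 = 26.8333/5 = 5.3667
  S[A,B] = ((2.8333)·(-1.5) + (-4.1667)·(-0.5) + (0.8333)·(-1.5) + (-0.1667)·(4.5) + (0.8333)·(-1.5) + (-0.1667)·(0.5)) / 5 = -5.5/5 = -1.1
  S[A,C] = ((2.8333)·(0.8333) + (-4.1667)·(1.8333) + (0.8333)·(1.8333) + (-0.1667)·(-2.1667) + (0.8333)·(-2.1667) + (-0.1667)·(-0.1667)) / 5 = -5.1667/5 = -1.0333
  S[B,B] = ((-1.5)·(-1.5) + (-0.5)·(-0.5) + (-1.5)·(-1.5) + (4.5)·(4.5) + (-1.5)·(-1.5) + (0.5)·(0.5)) / 5 = 27.5/5 = 5.5
  S[B,C] = ((-1.5)·(0.8333) + (-0.5)·(1.8333) + (-1.5)·(1.8333) + (4.5)·(-2.1667) + (-1.5)·(-2.1667) + (0.5)·(-0.1667)) / 5 = -11.5/5 = -2.3
  S[C,C] = ((0.8333)·(0.8333) + (1.8333)·(1.8333) + (1.8333)·(1.8333) + (-2.1667)·(-2.1667) + (-2.1667)·(-2.1667) + (-0.1667)·(-0.1667)) / 5 = 16.8333/5 = 3.3667

S is symmetric (S[j,i] = S[i,j]). Assembling:

S = [[5.3667, -1.1, -1.0333],
 [-1.1, 5.5, -2.3],
 [-1.0333, -2.3, 3.3667]]


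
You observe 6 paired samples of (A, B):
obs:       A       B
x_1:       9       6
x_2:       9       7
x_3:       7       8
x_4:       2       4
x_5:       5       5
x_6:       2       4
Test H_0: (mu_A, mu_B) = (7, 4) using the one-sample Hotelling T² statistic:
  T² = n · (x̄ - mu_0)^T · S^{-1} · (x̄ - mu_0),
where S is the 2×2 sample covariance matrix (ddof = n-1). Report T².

Step 1 — sample mean vector:
  mean(A) = (9 + 9 + 7 + 2 + 5 + 2) / 6 = 34/6 = 5.6667
  mean(B) = (6 + 7 + 8 + 4 + 5 + 4) / 6 = 34/6 = 5.6667
  x̄ = (5.6667, 5.6667),  deviation x̄ - mu_0 = (5.6667, 5.6667) - (7, 4) = (-1.3333, 1.6667).

Step 2 — sample covariance matrix, S[i,j] = (1/(n-1)) · Σ_k (x_{k,i} - mean_i) · (x_{k,j} - mean_j), divisor n-1 = 5:
  S[A,A] = ((3.3333)·(3.3333) + (3.3333)·(3.3333) + (1.3333)·(1.3333) + (-3.6667)·(-3.6667) + (-0.6667)·(-0.6667) + (-3.6667)·(-3.6667)) / 5 = 51.3333/5 = 10.2667
  S[A,B] = ((3.3333)·(0.3333) + (3.3333)·(1.3333) + (1.3333)·(2.3333) + (-3.6667)·(-1.6667) + (-0.6667)·(-0.6667) + (-3.6667)·(-1.6667)) / 5 = 21.3333/5 = 4.2667
  S[B,B] = ((0.3333)·(0.3333) + (1.3333)·(1.3333) + (2.3333)·(2.3333) + (-1.6667)·(-1.6667) + (-0.6667)·(-0.6667) + (-1.6667)·(-1.6667)) / 5 = 13.3333/5 = 2.6667
  S = [[10.2667, 4.2667],
 [4.2667, 2.6667]].

Step 3 — invert S. det(S) = 10.2667·2.6667 - (4.2667)² = 9.1733.
  S^{-1} = (1/det) · [[d, -b], [-b, a]] = [[0.2907, -0.4651],
 [-0.4651, 1.1192]].

Step 4 — quadratic form (x̄ - mu_0)^T · S^{-1} · (x̄ - mu_0):
  S^{-1} · (x̄ - mu_0) = (-1.1628, 2.4855),
  (x̄ - mu_0)^T · [...] = (-1.3333)·(-1.1628) + (1.6667)·(2.4855) = 5.6928.

Step 5 — scale by n: T² = 6 · 5.6928 = 34.157.

T² ≈ 34.157


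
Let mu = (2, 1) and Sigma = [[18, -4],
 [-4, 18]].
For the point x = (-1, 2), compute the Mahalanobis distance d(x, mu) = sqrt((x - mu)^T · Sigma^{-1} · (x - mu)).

Step 1 — centre the observation: (x - mu) = (-3, 1).

Step 2 — invert Sigma. det(Sigma) = 18·18 - (-4)² = 308.
  Sigma^{-1} = (1/det) · [[d, -b], [-b, a]] = [[0.0584, 0.013],
 [0.013, 0.0584]].

Step 3 — form the quadratic (x - mu)^T · Sigma^{-1} · (x - mu):
  Sigma^{-1} · (x - mu) = (-0.1623, 0.0195).
  (x - mu)^T · [Sigma^{-1} · (x - mu)] = (-3)·(-0.1623) + (1)·(0.0195) = 0.5065.

Step 4 — take square root: d = √(0.5065) ≈ 0.7117.

d(x, mu) = √(0.5065) ≈ 0.7117


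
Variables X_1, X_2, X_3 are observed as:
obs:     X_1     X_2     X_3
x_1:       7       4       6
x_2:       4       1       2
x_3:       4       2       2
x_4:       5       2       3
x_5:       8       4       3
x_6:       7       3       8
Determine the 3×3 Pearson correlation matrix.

Step 1 — column means:
  mean(X_1) = (7 + 4 + 4 + 5 + 8 + 7) / 6 = 35/6 = 5.8333
  mean(X_2) = (4 + 1 + 2 + 2 + 4 + 3) / 6 = 16/6 = 2.6667
  mean(X_3) = (6 + 2 + 2 + 3 + 3 + 8) / 6 = 24/6 = 4

Step 2 — sample variances and covariances s[i,j] = (1/(n-1)) · Σ_k (x_{k,i} - mean_i) · (x_{k,j} - mean_j), with n-1 = 5:
  s[X_1,X_1] = ((1.1667)·(1.1667) + (-1.8333)·(-1.8333) + (-1.8333)·(-1.8333) + (-0.8333)·(-0.8333) + (2.1667)·(2.1667) + (1.1667)·(1.1667)) / 5 = 14.8333/5 = 2.9667
  s[X_1,X_2] = ((1.1667)·(1.3333) + (-1.8333)·(-1.6667) + (-1.8333)·(-0.6667) + (-0.8333)·(-0.6667) + (2.1667)·(1.3333) + (1.1667)·(0.3333)) / 5 = 9.6667/5 = 1.9333
  s[X_1,X_3] = ((1.1667)·(2) + (-1.8333)·(-2) + (-1.8333)·(-2) + (-0.8333)·(-1) + (2.1667)·(-1) + (1.1667)·(4)) / 5 = 13/5 = 2.6
  s[X_2,X_2] = ((1.3333)·(1.3333) + (-1.6667)·(-1.6667) + (-0.6667)·(-0.6667) + (-0.6667)·(-0.6667) + (1.3333)·(1.3333) + (0.3333)·(0.3333)) / 5 = 7.3333/5 = 1.4667
  s[X_2,X_3] = ((1.3333)·(2) + (-1.6667)·(-2) + (-0.6667)·(-2) + (-0.6667)·(-1) + (1.3333)·(-1) + (0.3333)·(4)) / 5 = 8/5 = 1.6
  s[X_3,X_3] = ((2)·(2) + (-2)·(-2) + (-2)·(-2) + (-1)·(-1) + (-1)·(-1) + (4)·(4)) / 5 = 30/5 = 6
  Sample standard deviations s_i = √(s[i,i]):
  s(X_1) = √(2.9667) = 1.7224
  s(X_2) = √(1.4667) = 1.2111
  s(X_3) = √(6) = 2.4495

Step 3 — r_{ij} = s_{ij} / (s_i · s_j):
  r[X_1,X_1] = 1 (diagonal).
  r[X_1,X_2] = 1.9333 / (1.7224 · 1.2111) = 1.9333 / 2.0859 = 0.9268
  r[X_1,X_3] = 2.6 / (1.7224 · 2.4495) = 2.6 / 4.219 = 0.6163
  r[X_2,X_2] = 1 (diagonal).
  r[X_2,X_3] = 1.6 / (1.2111 · 2.4495) = 1.6 / 2.9665 = 0.5394
  r[X_3,X_3] = 1 (diagonal).

R is symmetric with unit diagonal. Assembling:

R = [[1, 0.9268, 0.6163],
 [0.9268, 1, 0.5394],
 [0.6163, 0.5394, 1]]


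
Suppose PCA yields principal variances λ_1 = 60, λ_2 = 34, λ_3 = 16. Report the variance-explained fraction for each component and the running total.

Step 1 — total variance = trace(Sigma) = Σ λ_i = 60 + 34 + 16 = 110.

Step 2 — fraction explained by component i = λ_i / Σ λ:
  PC1: 60/110 = 0.5455
  PC2: 34/110 = 0.3091
  PC3: 16/110 = 0.1455

Step 3 — cumulative fraction after k components = (λ_1 + ... + λ_k) / Σ λ:
  k = 1: 60/110 = 0.5455
  k = 2: (60 + 34)/110 = 94/110 = 0.8545
  k = 3: (60 + 34 + 16)/110 = 110/110 = 1

Summary (fraction, with percent):

explained: PC1 0.5455 (54.55%), PC2 0.3091 (30.91%), PC3 0.1455 (14.55%);  cumulative: 0.5455, 0.8545, 1


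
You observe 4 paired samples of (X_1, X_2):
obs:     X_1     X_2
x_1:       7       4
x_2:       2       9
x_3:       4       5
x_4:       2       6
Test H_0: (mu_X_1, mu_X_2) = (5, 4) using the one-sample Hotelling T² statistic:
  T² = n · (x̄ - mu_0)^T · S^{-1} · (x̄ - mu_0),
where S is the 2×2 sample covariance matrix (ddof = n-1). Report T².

Step 1 — sample mean vector:
  mean(X_1) = (7 + 2 + 4 + 2) / 4 = 15/4 = 3.75
  mean(X_2) = (4 + 9 + 5 + 6) / 4 = 24/4 = 6
  x̄ = (3.75, 6),  deviation x̄ - mu_0 = (3.75, 6) - (5, 4) = (-1.25, 2).

Step 2 — sample covariance matrix, S[i,j] = (1/(n-1)) · Σ_k (x_{k,i} - mean_i) · (x_{k,j} - mean_j), divisor n-1 = 3:
  S[X_1,X_1] = ((3.25)·(3.25) + (-1.75)·(-1.75) + (0.25)·(0.25) + (-1.75)·(-1.75)) / 3 = 16.75/3 = 5.5833
  S[X_1,X_2] = ((3.25)·(-2) + (-1.75)·(3) + (0.25)·(-1) + (-1.75)·(0)) / 3 = -12/3 = -4
  S[X_2,X_2] = ((-2)·(-2) + (3)·(3) + (-1)·(-1) + (0)·(0)) / 3 = 14/3 = 4.6667
  S = [[5.5833, -4],
 [-4, 4.6667]].

Step 3 — invert S. det(S) = 5.5833·4.6667 - (-4)² = 10.0556.
  S^{-1} = (1/det) · [[d, -b], [-b, a]] = [[0.4641, 0.3978],
 [0.3978, 0.5552]].

Step 4 — quadratic form (x̄ - mu_0)^T · S^{-1} · (x̄ - mu_0):
  S^{-1} · (x̄ - mu_0) = (0.2155, 0.6133),
  (x̄ - mu_0)^T · [...] = (-1.25)·(0.2155) + (2)·(0.6133) = 0.9572.

Step 5 — scale by n: T² = 4 · 0.9572 = 3.8287.

T² ≈ 3.8287


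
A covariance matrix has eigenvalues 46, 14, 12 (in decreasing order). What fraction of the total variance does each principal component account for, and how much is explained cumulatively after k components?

Step 1 — total variance = trace(Sigma) = Σ λ_i = 46 + 14 + 12 = 72.

Step 2 — fraction explained by component i = λ_i / Σ λ:
  PC1: 46/72 = 0.6389
  PC2: 14/72 = 0.1944
  PC3: 12/72 = 0.1667

Step 3 — cumulative fraction after k components = (λ_1 + ... + λ_k) / Σ λ:
  k = 1: 46/72 = 0.6389
  k = 2: (46 + 14)/72 = 60/72 = 0.8333
  k = 3: (46 + 14 + 12)/72 = 72/72 = 1

Summary (fraction, with percent):

explained: PC1 0.6389 (63.89%), PC2 0.1944 (19.44%), PC3 0.1667 (16.67%);  cumulative: 0.6389, 0.8333, 1


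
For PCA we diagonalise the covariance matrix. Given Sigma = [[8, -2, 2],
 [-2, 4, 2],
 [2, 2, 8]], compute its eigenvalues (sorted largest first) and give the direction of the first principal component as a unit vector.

Step 1 — characteristic polynomial p(λ) = det(λI - Sigma) = λ³ - tr·λ² + c_1·λ - det, where tr = trace, c_1 = sum of the principal 2×2 minors, det = det(Sigma):
  tr = 8 + 4 + 8 = 20,
  c_1 = (8·4 - (-2)²) + (8·8 - (2)²) + (4·8 - (2)²) = 28 + 60 + 28 = 116,
  det = 8·(4·8 - (2)²) - (-2)·((-2)·8 - (2)·(2)) + (2)·((-2)·(2) - 4·(2)) = 8·(28) - (-2)·(-20) + (2)·(-12) = 160.
  So p(λ) = λ³ - 20λ² + 116λ - 160.
Step 2 — look for an integer root (rational root theorem: any rational root is an integer divisor of 160). Testing λ = 2:
  p(2) = 8 - 80 + 232 - 160 = 0  ✓
  Dividing out (λ - 2): p(λ) = (λ - 2)(λ² - 18λ + 80).
Step 3 — remaining eigenvalues from the quadratic λ² - 18λ + 80 = 0:
  Δ = 18² - 4·80 = 324 - 320 = 4,  λ = (18 ± √4)/2 = (18 ± 2)/2 = 10 or 8.
  Sorted: λ_1 = 10,  λ_2 = 8,  λ_3 = 2  (check: sum = 20 = tr ✓).

Step 4 — unit eigenvector for λ_1 = 10: v spans the null space of (Sigma - λ_1 I), whose rows are
  r_1 = (-2, -2, 2),  r_2 = (-2, -6, 2),  r_3 = (2, 2, -2).
  v is orthogonal to every row, so take v ∝ r_1 × r_2 = ((-2)·(2) - (2)·(-6), (2)·(-2) - (-2)·(2), (-2)·(-6) - (-2)·(-2)) = (8, 0, 8).
  Rescale (divide by 8): u = (1, 0, 1).
  ||u|| = √((1)² + (0)² + (1)²) = √(2) ≈ 1.4142,  v_1 = u/||u|| ≈ (0.7071, 0, 0.7071) (||v_1|| = 1).

λ_1 = 10,  λ_2 = 8,  λ_3 = 2;  v_1 ≈ (0.7071, 0, 0.7071)


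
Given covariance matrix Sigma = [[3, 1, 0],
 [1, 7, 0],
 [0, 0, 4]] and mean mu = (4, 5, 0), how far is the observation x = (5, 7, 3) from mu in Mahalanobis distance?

Step 1 — centre the observation: (x - mu) = (1, 2, 3).

Step 2 — invert Sigma (cofactor / det for 3×3, or solve directly):
  Sigma^{-1} = [[0.35, -0.05, 0],
 [-0.05, 0.15, 0],
 [0, 0, 0.25]].

Step 3 — form the quadratic (x - mu)^T · Sigma^{-1} · (x - mu):
  Sigma^{-1} · (x - mu) = (0.25, 0.25, 0.75).
  (x - mu)^T · [Sigma^{-1} · (x - mu)] = (1)·(0.25) + (2)·(0.25) + (3)·(0.75) = 3.

Step 4 — take square root: d = √(3) ≈ 1.7321.

d(x, mu) = √(3) ≈ 1.7321


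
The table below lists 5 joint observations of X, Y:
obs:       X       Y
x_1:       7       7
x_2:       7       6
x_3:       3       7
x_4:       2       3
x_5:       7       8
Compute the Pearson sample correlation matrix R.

Step 1 — column means:
  mean(X) = (7 + 7 + 3 + 2 + 7) / 5 = 26/5 = 5.2
  mean(Y) = (7 + 6 + 7 + 3 + 8) / 5 = 31/5 = 6.2

Step 2 — sample variances and covariances s[i,j] = (1/(n-1)) · Σ_k (x_{k,i} - mean_i) · (x_{k,j} - mean_j), with n-1 = 4:
  s[X,X] = ((1.8)·(1.8) + (1.8)·(1.8) + (-2.2)·(-2.2) + (-3.2)·(-3.2) + (1.8)·(1.8)) / 4 = 24.8/4 = 6.2
  s[X,Y] = ((1.8)·(0.8) + (1.8)·(-0.2) + (-2.2)·(0.8) + (-3.2)·(-3.2) + (1.8)·(1.8)) / 4 = 12.8/4 = 3.2
  s[Y,Y] = ((0.8)·(0.8) + (-0.2)·(-0.2) + (0.8)·(0.8) + (-3.2)·(-3.2) + (1.8)·(1.8)) / 4 = 14.8/4 = 3.7
  Sample standard deviations s_i = √(s[i,i]):
  s(X) = √(6.2) = 2.49
  s(Y) = √(3.7) = 1.9235

Step 3 — r_{ij} = s_{ij} / (s_i · s_j):
  r[X,X] = 1 (diagonal).
  r[X,Y] = 3.2 / (2.49 · 1.9235) = 3.2 / 4.7896 = 0.6681
  r[Y,Y] = 1 (diagonal).

R is symmetric with unit diagonal. Assembling:

R = [[1, 0.6681],
 [0.6681, 1]]


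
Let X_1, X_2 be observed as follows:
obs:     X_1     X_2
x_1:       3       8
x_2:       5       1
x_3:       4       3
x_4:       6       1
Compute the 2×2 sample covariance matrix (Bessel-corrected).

Step 1 — column means:
  mean(X_1) = (3 + 5 + 4 + 6) / 4 = 18/4 = 4.5
  mean(X_2) = (8 + 1 + 3 + 1) / 4 = 13/4 = 3.25

Step 2 — sample covariance S[i,j] = (1/(n-1)) · Σ_k (x_{k,i} - mean_i) · (x_{k,j} - mean_j), with n-1 = 3.
  S[X_1,X_1] = ((-1.5)·(-1.5) + (0.5)·(0.5) + (-0.5)·(-0.5) + (1.5)·(1.5)) / 3 = 5/3 = 1.6667
  S[X_1,X_2] = ((-1.5)·(4.75) + (0.5)·(-2.25) + (-0.5)·(-0.25) + (1.5)·(-2.25)) / 3 = -11.5/3 = -3.8333
  S[X_2,X_2] = ((4.75)·(4.75) + (-2.25)·(-2.25) + (-0.25)·(-0.25) + (-2.25)·(-2.25)) / 3 = 32.75/3 = 10.9167

S is symmetric (S[j,i] = S[i,j]). Assembling:

S = [[1.6667, -3.8333],
 [-3.8333, 10.9167]]


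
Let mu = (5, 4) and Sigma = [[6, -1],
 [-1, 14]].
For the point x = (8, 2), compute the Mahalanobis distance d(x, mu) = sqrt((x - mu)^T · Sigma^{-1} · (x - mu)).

Step 1 — centre the observation: (x - mu) = (3, -2).

Step 2 — invert Sigma. det(Sigma) = 6·14 - (-1)² = 83.
  Sigma^{-1} = (1/det) · [[d, -b], [-b, a]] = [[0.1687, 0.012],
 [0.012, 0.0723]].

Step 3 — form the quadratic (x - mu)^T · Sigma^{-1} · (x - mu):
  Sigma^{-1} · (x - mu) = (0.4819, -0.1084).
  (x - mu)^T · [Sigma^{-1} · (x - mu)] = (3)·(0.4819) + (-2)·(-0.1084) = 1.6627.

Step 4 — take square root: d = √(1.6627) ≈ 1.2894.

d(x, mu) = √(1.6627) ≈ 1.2894


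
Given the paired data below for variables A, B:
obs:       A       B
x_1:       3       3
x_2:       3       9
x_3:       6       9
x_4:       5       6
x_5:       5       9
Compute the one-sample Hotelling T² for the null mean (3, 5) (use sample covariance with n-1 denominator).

Step 1 — sample mean vector:
  mean(A) = (3 + 3 + 6 + 5 + 5) / 5 = 22/5 = 4.4
  mean(B) = (3 + 9 + 9 + 6 + 9) / 5 = 36/5 = 7.2
  x̄ = (4.4, 7.2),  deviation x̄ - mu_0 = (4.4, 7.2) - (3, 5) = (1.4, 2.2).

Step 2 — sample covariance matrix, S[i,j] = (1/(n-1)) · Σ_k (x_{k,i} - mean_i) · (x_{k,j} - mean_j), divisor n-1 = 4:
  S[A,A] = ((-1.4)·(-1.4) + (-1.4)·(-1.4) + (1.6)·(1.6) + (0.6)·(0.6) + (0.6)·(0.6)) / 4 = 7.2/4 = 1.8
  S[A,B] = ((-1.4)·(-4.2) + (-1.4)·(1.8) + (1.6)·(1.8) + (0.6)·(-1.2) + (0.6)·(1.8)) / 4 = 6.6/4 = 1.65
  S[B,B] = ((-4.2)·(-4.2) + (1.8)·(1.8) + (1.8)·(1.8) + (-1.2)·(-1.2) + (1.8)·(1.8)) / 4 = 28.8/4 = 7.2
  S = [[1.8, 1.65],
 [1.65, 7.2]].

Step 3 — invert S. det(S) = 1.8·7.2 - (1.65)² = 10.2375.
  S^{-1} = (1/det) · [[d, -b], [-b, a]] = [[0.7033, -0.1612],
 [-0.1612, 0.1758]].

Step 4 — quadratic form (x̄ - mu_0)^T · S^{-1} · (x̄ - mu_0):
  S^{-1} · (x̄ - mu_0) = (0.63, 0.1612),
  (x̄ - mu_0)^T · [...] = (1.4)·(0.63) + (2.2)·(0.1612) = 1.2366.

Step 5 — scale by n: T² = 5 · 1.2366 = 6.1832.

T² ≈ 6.1832


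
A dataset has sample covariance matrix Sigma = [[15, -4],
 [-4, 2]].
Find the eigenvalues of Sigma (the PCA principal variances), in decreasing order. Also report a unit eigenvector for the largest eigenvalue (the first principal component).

Step 1 — characteristic polynomial of 2×2 Sigma:
  det(Sigma - λI) = λ² - trace · λ + det = 0.
  trace = 15 + 2 = 17, det = 15·2 - (-4)² = 14.
Step 2 — discriminant:
  Δ = trace² - 4·det = 289 - 56 = 233.
Step 3 — eigenvalues:
  λ = (trace ± √Δ)/2 = (17 ± 15.2643)/2,
  λ_1 = 16.1322,  λ_2 = 0.8678.

Step 4 — unit eigenvector for λ_1: solve (Sigma - λ_1 I)v = 0. First row:
  (15 - 16.1322)·v_x + (-4)·v_y = 0, i.e. (-1.1322)·v_x + (-4)·v_y = 0,
  so v ∝ (b, λ_1 - a) = (-4, 1.1322); multiply by -1 so the first entry is positive: u = (4, -1.1322).
  ||u|| = √((4)² + (-1.1322)²) = √(17.2818) ≈ 4.1571,
  v_1 = u/||u|| ≈ (0.9622, -0.2723) (||v_1|| = 1).

λ_1 = 16.1322,  λ_2 = 0.8678;  v_1 ≈ (0.9622, -0.2723)


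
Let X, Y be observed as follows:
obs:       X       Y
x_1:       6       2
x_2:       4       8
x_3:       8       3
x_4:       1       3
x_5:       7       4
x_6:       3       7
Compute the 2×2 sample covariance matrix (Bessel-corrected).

Step 1 — column means:
  mean(X) = (6 + 4 + 8 + 1 + 7 + 3) / 6 = 29/6 = 4.8333
  mean(Y) = (2 + 8 + 3 + 3 + 4 + 7) / 6 = 27/6 = 4.5

Step 2 — sample covariance S[i,j] = (1/(n-1)) · Σ_k (x_{k,i} - mean_i) · (x_{k,j} - mean_j), with n-1 = 5.
  S[X,X] = ((1.1667)·(1.1667) + (-0.8333)·(-0.8333) + (3.1667)·(3.1667) + (-3.8333)·(-3.8333) + (2.1667)·(2.1667) + (-1.8333)·(-1.8333)) / 5 = 34.8333/5 = 6.9667
  S[X,Y] = ((1.1667)·(-2.5) + (-0.8333)·(3.5) + (3.1667)·(-1.5) + (-3.8333)·(-1.5) + (2.1667)·(-0.5) + (-1.8333)·(2.5)) / 5 = -10.5/5 = -2.1
  S[Y,Y] = ((-2.5)·(-2.5) + (3.5)·(3.5) + (-1.5)·(-1.5) + (-1.5)·(-1.5) + (-0.5)·(-0.5) + (2.5)·(2.5)) / 5 = 29.5/5 = 5.9

S is symmetric (S[j,i] = S[i,j]). Assembling:

S = [[6.9667, -2.1],
 [-2.1, 5.9]]


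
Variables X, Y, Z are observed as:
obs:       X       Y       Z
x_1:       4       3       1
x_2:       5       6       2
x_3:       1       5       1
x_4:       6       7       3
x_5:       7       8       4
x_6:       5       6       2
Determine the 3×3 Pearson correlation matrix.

Step 1 — column means:
  mean(X) = (4 + 5 + 1 + 6 + 7 + 5) / 6 = 28/6 = 4.6667
  mean(Y) = (3 + 6 + 5 + 7 + 8 + 6) / 6 = 35/6 = 5.8333
  mean(Z) = (1 + 2 + 1 + 3 + 4 + 2) / 6 = 13/6 = 2.1667

Step 2 — sample variances and covariances s[i,j] = (1/(n-1)) · Σ_k (x_{k,i} - mean_i) · (x_{k,j} - mean_j), with n-1 = 5:
  s[X,X] = ((-0.6667)·(-0.6667) + (0.3333)·(0.3333) + (-3.6667)·(-3.6667) + (1.3333)·(1.3333) + (2.3333)·(2.3333) + (0.3333)·(0.3333)) / 5 = 21.3333/5 = 4.2667
  s[X,Y] = ((-0.6667)·(-2.8333) + (0.3333)·(0.1667) + (-3.6667)·(-0.8333) + (1.3333)·(1.1667) + (2.3333)·(2.1667) + (0.3333)·(0.1667)) / 5 = 11.6667/5 = 2.3333
  s[X,Z] = ((-0.6667)·(-1.1667) + (0.3333)·(-0.1667) + (-3.6667)·(-1.1667) + (1.3333)·(0.8333) + (2.3333)·(1.8333) + (0.3333)·(-0.1667)) / 5 = 10.3333/5 = 2.0667
  s[Y,Y] = ((-2.8333)·(-2.8333) + (0.1667)·(0.1667) + (-0.8333)·(-0.8333) + (1.1667)·(1.1667) + (2.1667)·(2.1667) + (0.1667)·(0.1667)) / 5 = 14.8333/5 = 2.9667
  s[Y,Z] = ((-2.8333)·(-1.1667) + (0.1667)·(-0.1667) + (-0.8333)·(-1.1667) + (1.1667)·(0.8333) + (2.1667)·(1.8333) + (0.1667)·(-0.1667)) / 5 = 9.1667/5 = 1.8333
  s[Z,Z] = ((-1.1667)·(-1.1667) + (-0.1667)·(-0.1667) + (-1.1667)·(-1.1667) + (0.8333)·(0.8333) + (1.8333)·(1.8333) + (-0.1667)·(-0.1667)) / 5 = 6.8333/5 = 1.3667
  Sample standard deviations s_i = √(s[i,i]):
  s(X) = √(4.2667) = 2.0656
  s(Y) = √(2.9667) = 1.7224
  s(Z) = √(1.3667) = 1.169

Step 3 — r_{ij} = s_{ij} / (s_i · s_j):
  r[X,X] = 1 (diagonal).
  r[X,Y] = 2.3333 / (2.0656 · 1.7224) = 2.3333 / 3.5578 = 0.6558
  r[X,Z] = 2.0667 / (2.0656 · 1.169) = 2.0667 / 2.4148 = 0.8558
  r[Y,Y] = 1 (diagonal).
  r[Y,Z] = 1.8333 / (1.7224 · 1.169) = 1.8333 / 2.0136 = 0.9105
  r[Z,Z] = 1 (diagonal).

R is symmetric with unit diagonal. Assembling:

R = [[1, 0.6558, 0.8558],
 [0.6558, 1, 0.9105],
 [0.8558, 0.9105, 1]]


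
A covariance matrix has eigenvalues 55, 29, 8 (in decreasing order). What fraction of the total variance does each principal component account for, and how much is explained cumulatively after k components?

Step 1 — total variance = trace(Sigma) = Σ λ_i = 55 + 29 + 8 = 92.

Step 2 — fraction explained by component i = λ_i / Σ λ:
  PC1: 55/92 = 0.5978
  PC2: 29/92 = 0.3152
  PC3: 8/92 = 0.087

Step 3 — cumulative fraction after k components = (λ_1 + ... + λ_k) / Σ λ:
  k = 1: 55/92 = 0.5978
  k = 2: (55 + 29)/92 = 84/92 = 0.913
  k = 3: (55 + 29 + 8)/92 = 92/92 = 1

Summary (fraction, with percent):

explained: PC1 0.5978 (59.78%), PC2 0.3152 (31.52%), PC3 0.087 (8.7%);  cumulative: 0.5978, 0.913, 1


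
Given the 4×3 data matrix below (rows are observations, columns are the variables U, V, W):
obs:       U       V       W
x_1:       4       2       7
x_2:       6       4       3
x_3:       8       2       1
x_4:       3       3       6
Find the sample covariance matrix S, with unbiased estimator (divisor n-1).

Step 1 — column means:
  mean(U) = (4 + 6 + 8 + 3) / 4 = 21/4 = 5.25
  mean(V) = (2 + 4 + 2 + 3) / 4 = 11/4 = 2.75
  mean(W) = (7 + 3 + 1 + 6) / 4 = 17/4 = 4.25

Step 2 — sample covariance S[i,j] = (1/(n-1)) · Σ_k (x_{k,i} - mean_i) · (x_{k,j} - mean_j), with n-1 = 3.
  S[U,U] = ((-1.25)·(-1.25) + (0.75)·(0.75) + (2.75)·(2.75) + (-2.25)·(-2.25)) / 3 = 14.75/3 = 4.9167
  S[U,V] = ((-1.25)·(-0.75) + (0.75)·(1.25) + (2.75)·(-0.75) + (-2.25)·(0.25)) / 3 = -0.75/3 = -0.25
  S[U,W] = ((-1.25)·(2.75) + (0.75)·(-1.25) + (2.75)·(-3.25) + (-2.25)·(1.75)) / 3 = -17.25/3 = -5.75
  S[V,V] = ((-0.75)·(-0.75) + (1.25)·(1.25) + (-0.75)·(-0.75) + (0.25)·(0.25)) / 3 = 2.75/3 = 0.9167
  S[V,W] = ((-0.75)·(2.75) + (1.25)·(-1.25) + (-0.75)·(-3.25) + (0.25)·(1.75)) / 3 = -0.75/3 = -0.25
  S[W,W] = ((2.75)·(2.75) + (-1.25)·(-1.25) + (-3.25)·(-3.25) + (1.75)·(1.75)) / 3 = 22.75/3 = 7.5833

S is symmetric (S[j,i] = S[i,j]). Assembling:

S = [[4.9167, -0.25, -5.75],
 [-0.25, 0.9167, -0.25],
 [-5.75, -0.25, 7.5833]]


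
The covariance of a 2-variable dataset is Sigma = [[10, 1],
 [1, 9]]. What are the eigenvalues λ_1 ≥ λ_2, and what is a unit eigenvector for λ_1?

Step 1 — characteristic polynomial of 2×2 Sigma:
  det(Sigma - λI) = λ² - trace · λ + det = 0.
  trace = 10 + 9 = 19, det = 10·9 - (1)² = 89.
Step 2 — discriminant:
  Δ = trace² - 4·det = 361 - 356 = 5.
Step 3 — eigenvalues:
  λ = (trace ± √Δ)/2 = (19 ± 2.2361)/2,
  λ_1 = 10.618,  λ_2 = 8.382.

Step 4 — unit eigenvector for λ_1: solve (Sigma - λ_1 I)v = 0. First row:
  (10 - 10.618)·v_x + (1)·v_y = 0, i.e. (-0.618)·v_x + (1)·v_y = 0,
  so v ∝ (b, λ_1 - a) = (1, 0.618) = u.
  ||u|| = √((1)² + (0.618)²) = √(1.382) ≈ 1.1756,
  v_1 = u/||u|| ≈ (0.8507, 0.5257) (||v_1|| = 1).

λ_1 = 10.618,  λ_2 = 8.382;  v_1 ≈ (0.8507, 0.5257)


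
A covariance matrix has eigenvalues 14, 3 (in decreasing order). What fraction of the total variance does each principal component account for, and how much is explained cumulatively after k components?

Step 1 — total variance = trace(Sigma) = Σ λ_i = 14 + 3 = 17.

Step 2 — fraction explained by component i = λ_i / Σ λ:
  PC1: 14/17 = 0.8235
  PC2: 3/17 = 0.1765

Step 3 — cumulative fraction after k components = (λ_1 + ... + λ_k) / Σ λ:
  k = 1: 14/17 = 0.8235
  k = 2: (14 + 3)/17 = 17/17 = 1

Summary (fraction, with percent):

explained: PC1 0.8235 (82.35%), PC2 0.1765 (17.65%);  cumulative: 0.8235, 1


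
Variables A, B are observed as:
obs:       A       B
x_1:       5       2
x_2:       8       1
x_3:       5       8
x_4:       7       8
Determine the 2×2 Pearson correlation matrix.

Step 1 — column means:
  mean(A) = (5 + 8 + 5 + 7) / 4 = 25/4 = 6.25
  mean(B) = (2 + 1 + 8 + 8) / 4 = 19/4 = 4.75

Step 2 — sample variances and covariances s[i,j] = (1/(n-1)) · Σ_k (x_{k,i} - mean_i) · (x_{k,j} - mean_j), with n-1 = 3:
  s[A,A] = ((-1.25)·(-1.25) + (1.75)·(1.75) + (-1.25)·(-1.25) + (0.75)·(0.75)) / 3 = 6.75/3 = 2.25
  s[A,B] = ((-1.25)·(-2.75) + (1.75)·(-3.75) + (-1.25)·(3.25) + (0.75)·(3.25)) / 3 = -4.75/3 = -1.5833
  s[B,B] = ((-2.75)·(-2.75) + (-3.75)·(-3.75) + (3.25)·(3.25) + (3.25)·(3.25)) / 3 = 42.75/3 = 14.25
  Sample standard deviations s_i = √(s[i,i]):
  s(A) = √(2.25) = 1.5
  s(B) = √(14.25) = 3.7749

Step 3 — r_{ij} = s_{ij} / (s_i · s_j):
  r[A,A] = 1 (diagonal).
  r[A,B] = -1.5833 / (1.5 · 3.7749) = -1.5833 / 5.6624 = -0.2796
  r[B,B] = 1 (diagonal).

R is symmetric with unit diagonal. Assembling:

R = [[1, -0.2796],
 [-0.2796, 1]]


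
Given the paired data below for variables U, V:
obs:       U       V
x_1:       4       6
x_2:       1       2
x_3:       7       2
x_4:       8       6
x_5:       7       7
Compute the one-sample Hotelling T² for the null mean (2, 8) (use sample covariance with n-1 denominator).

Step 1 — sample mean vector:
  mean(U) = (4 + 1 + 7 + 8 + 7) / 5 = 27/5 = 5.4
  mean(V) = (6 + 2 + 2 + 6 + 7) / 5 = 23/5 = 4.6
  x̄ = (5.4, 4.6),  deviation x̄ - mu_0 = (5.4, 4.6) - (2, 8) = (3.4, -3.4).

Step 2 — sample covariance matrix, S[i,j] = (1/(n-1)) · Σ_k (x_{k,i} - mean_i) · (x_{k,j} - mean_j), divisor n-1 = 4:
  S[U,U] = ((-1.4)·(-1.4) + (-4.4)·(-4.4) + (1.6)·(1.6) + (2.6)·(2.6) + (1.6)·(1.6)) / 4 = 33.2/4 = 8.3
  S[U,V] = ((-1.4)·(1.4) + (-4.4)·(-2.6) + (1.6)·(-2.6) + (2.6)·(1.4) + (1.6)·(2.4)) / 4 = 12.8/4 = 3.2
  S[V,V] = ((1.4)·(1.4) + (-2.6)·(-2.6) + (-2.6)·(-2.6) + (1.4)·(1.4) + (2.4)·(2.4)) / 4 = 23.2/4 = 5.8
  S = [[8.3, 3.2],
 [3.2, 5.8]].

Step 3 — invert S. det(S) = 8.3·5.8 - (3.2)² = 37.9.
  S^{-1} = (1/det) · [[d, -b], [-b, a]] = [[0.153, -0.0844],
 [-0.0844, 0.219]].

Step 4 — quadratic form (x̄ - mu_0)^T · S^{-1} · (x̄ - mu_0):
  S^{-1} · (x̄ - mu_0) = (0.8074, -1.0317),
  (x̄ - mu_0)^T · [...] = (3.4)·(0.8074) + (-3.4)·(-1.0317) = 6.2528.

Step 5 — scale by n: T² = 5 · 6.2528 = 31.2639.

T² ≈ 31.2639


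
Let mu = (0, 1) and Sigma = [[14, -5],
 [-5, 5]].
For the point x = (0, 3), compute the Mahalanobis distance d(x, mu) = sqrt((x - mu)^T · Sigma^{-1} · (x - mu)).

Step 1 — centre the observation: (x - mu) = (0, 2).

Step 2 — invert Sigma. det(Sigma) = 14·5 - (-5)² = 45.
  Sigma^{-1} = (1/det) · [[d, -b], [-b, a]] = [[0.1111, 0.1111],
 [0.1111, 0.3111]].

Step 3 — form the quadratic (x - mu)^T · Sigma^{-1} · (x - mu):
  Sigma^{-1} · (x - mu) = (0.2222, 0.6222).
  (x - mu)^T · [Sigma^{-1} · (x - mu)] = (0)·(0.2222) + (2)·(0.6222) = 1.2444.

Step 4 — take square root: d = √(1.2444) ≈ 1.1155.

d(x, mu) = √(1.2444) ≈ 1.1155


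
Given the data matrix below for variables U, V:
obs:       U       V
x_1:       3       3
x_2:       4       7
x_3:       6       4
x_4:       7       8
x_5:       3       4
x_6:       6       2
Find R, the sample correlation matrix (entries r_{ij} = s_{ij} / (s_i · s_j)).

Step 1 — column means:
  mean(U) = (3 + 4 + 6 + 7 + 3 + 6) / 6 = 29/6 = 4.8333
  mean(V) = (3 + 7 + 4 + 8 + 4 + 2) / 6 = 28/6 = 4.6667

Step 2 — sample variances and covariances s[i,j] = (1/(n-1)) · Σ_k (x_{k,i} - mean_i) · (x_{k,j} - mean_j), with n-1 = 5:
  s[U,U] = ((-1.8333)·(-1.8333) + (-0.8333)·(-0.8333) + (1.1667)·(1.1667) + (2.1667)·(2.1667) + (-1.8333)·(-1.8333) + (1.1667)·(1.1667)) / 5 = 14.8333/5 = 2.9667
  s[U,V] = ((-1.8333)·(-1.6667) + (-0.8333)·(2.3333) + (1.1667)·(-0.6667) + (2.1667)·(3.3333) + (-1.8333)·(-0.6667) + (1.1667)·(-2.6667)) / 5 = 5.6667/5 = 1.1333
  s[V,V] = ((-1.6667)·(-1.6667) + (2.3333)·(2.3333) + (-0.6667)·(-0.6667) + (3.3333)·(3.3333) + (-0.6667)·(-0.6667) + (-2.6667)·(-2.6667)) / 5 = 27.3333/5 = 5.4667
  Sample standard deviations s_i = √(s[i,i]):
  s(U) = √(2.9667) = 1.7224
  s(V) = √(5.4667) = 2.3381

Step 3 — r_{ij} = s_{ij} / (s_i · s_j):
  r[U,U] = 1 (diagonal).
  r[U,V] = 1.1333 / (1.7224 · 2.3381) = 1.1333 / 4.0271 = 0.2814
  r[V,V] = 1 (diagonal).

R is symmetric with unit diagonal. Assembling:

R = [[1, 0.2814],
 [0.2814, 1]]


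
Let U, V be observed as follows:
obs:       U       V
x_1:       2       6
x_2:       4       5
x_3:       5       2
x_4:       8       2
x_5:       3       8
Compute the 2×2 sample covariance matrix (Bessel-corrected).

Step 1 — column means:
  mean(U) = (2 + 4 + 5 + 8 + 3) / 5 = 22/5 = 4.4
  mean(V) = (6 + 5 + 2 + 2 + 8) / 5 = 23/5 = 4.6

Step 2 — sample covariance S[i,j] = (1/(n-1)) · Σ_k (x_{k,i} - mean_i) · (x_{k,j} - mean_j), with n-1 = 4.
  S[U,U] = ((-2.4)·(-2.4) + (-0.4)·(-0.4) + (0.6)·(0.6) + (3.6)·(3.6) + (-1.4)·(-1.4)) / 4 = 21.2/4 = 5.3
  S[U,V] = ((-2.4)·(1.4) + (-0.4)·(0.4) + (0.6)·(-2.6) + (3.6)·(-2.6) + (-1.4)·(3.4)) / 4 = -19.2/4 = -4.8
  S[V,V] = ((1.4)·(1.4) + (0.4)·(0.4) + (-2.6)·(-2.6) + (-2.6)·(-2.6) + (3.4)·(3.4)) / 4 = 27.2/4 = 6.8

S is symmetric (S[j,i] = S[i,j]). Assembling:

S = [[5.3, -4.8],
 [-4.8, 6.8]]


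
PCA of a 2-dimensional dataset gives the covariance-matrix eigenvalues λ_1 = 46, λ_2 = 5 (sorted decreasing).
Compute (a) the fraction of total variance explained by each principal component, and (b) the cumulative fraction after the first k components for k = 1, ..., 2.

Step 1 — total variance = trace(Sigma) = Σ λ_i = 46 + 5 = 51.

Step 2 — fraction explained by component i = λ_i / Σ λ:
  PC1: 46/51 = 0.902
  PC2: 5/51 = 0.098

Step 3 — cumulative fraction after k components = (λ_1 + ... + λ_k) / Σ λ:
  k = 1: 46/51 = 0.902
  k = 2: (46 + 5)/51 = 51/51 = 1

Summary (fraction, with percent):

explained: PC1 0.902 (90.2%), PC2 0.098 (9.8%);  cumulative: 0.902, 1


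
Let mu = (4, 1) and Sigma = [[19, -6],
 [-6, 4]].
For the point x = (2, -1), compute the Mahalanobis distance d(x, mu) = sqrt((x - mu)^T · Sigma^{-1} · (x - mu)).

Step 1 — centre the observation: (x - mu) = (-2, -2).

Step 2 — invert Sigma. det(Sigma) = 19·4 - (-6)² = 40.
  Sigma^{-1} = (1/det) · [[d, -b], [-b, a]] = [[0.1, 0.15],
 [0.15, 0.475]].

Step 3 — form the quadratic (x - mu)^T · Sigma^{-1} · (x - mu):
  Sigma^{-1} · (x - mu) = (-0.5, -1.25).
  (x - mu)^T · [Sigma^{-1} · (x - mu)] = (-2)·(-0.5) + (-2)·(-1.25) = 3.5.

Step 4 — take square root: d = √(3.5) ≈ 1.8708.

d(x, mu) = √(3.5) ≈ 1.8708


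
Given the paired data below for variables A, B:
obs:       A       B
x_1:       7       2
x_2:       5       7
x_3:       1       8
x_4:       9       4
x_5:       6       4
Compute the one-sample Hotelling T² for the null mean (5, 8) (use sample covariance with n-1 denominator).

Step 1 — sample mean vector:
  mean(A) = (7 + 5 + 1 + 9 + 6) / 5 = 28/5 = 5.6
  mean(B) = (2 + 7 + 8 + 4 + 4) / 5 = 25/5 = 5
  x̄ = (5.6, 5),  deviation x̄ - mu_0 = (5.6, 5) - (5, 8) = (0.6, -3).

Step 2 — sample covariance matrix, S[i,j] = (1/(n-1)) · Σ_k (x_{k,i} - mean_i) · (x_{k,j} - mean_j), divisor n-1 = 4:
  S[A,A] = ((1.4)·(1.4) + (-0.6)·(-0.6) + (-4.6)·(-4.6) + (3.4)·(3.4) + (0.4)·(0.4)) / 4 = 35.2/4 = 8.8
  S[A,B] = ((1.4)·(-3) + (-0.6)·(2) + (-4.6)·(3) + (3.4)·(-1) + (0.4)·(-1)) / 4 = -23/4 = -5.75
  S[B,B] = ((-3)·(-3) + (2)·(2) + (3)·(3) + (-1)·(-1) + (-1)·(-1)) / 4 = 24/4 = 6
  S = [[8.8, -5.75],
 [-5.75, 6]].

Step 3 — invert S. det(S) = 8.8·6 - (-5.75)² = 19.7375.
  S^{-1} = (1/det) · [[d, -b], [-b, a]] = [[0.304, 0.2913],
 [0.2913, 0.4459]].

Step 4 — quadratic form (x̄ - mu_0)^T · S^{-1} · (x̄ - mu_0):
  S^{-1} · (x̄ - mu_0) = (-0.6916, -1.1628),
  (x̄ - mu_0)^T · [...] = (0.6)·(-0.6916) + (-3)·(-1.1628) = 3.0733.

Step 5 — scale by n: T² = 5 · 3.0733 = 15.3667.

T² ≈ 15.3667


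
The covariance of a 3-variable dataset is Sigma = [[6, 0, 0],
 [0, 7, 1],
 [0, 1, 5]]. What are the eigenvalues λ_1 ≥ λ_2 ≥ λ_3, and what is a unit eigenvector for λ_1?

Step 1 — characteristic polynomial p(λ) = det(λI - Sigma) = λ³ - tr·λ² + c_1·λ - det, where tr = trace, c_1 = sum of the principal 2×2 minors, det = det(Sigma):
  tr = 6 + 7 + 5 = 18,
  c_1 = (6·7 - (0)²) + (6·5 - (0)²) + (7·5 - (1)²) = 42 + 30 + 34 = 106,
  det = 6·(7·5 - (1)²) - (0)·((0)·5 - (1)·(0)) + (0)·((0)·(1) - 7·(0)) = 6·(34) - (0)·(0) + (0)·(0) = 204.
  So p(λ) = λ³ - 18λ² + 106λ - 204.
Step 2 — look for an integer root (rational root theorem: any rational root is an integer divisor of 204). Testing λ = 6:
  p(6) = 216 - 648 + 636 - 204 = 0  ✓
  Dividing out (λ - 6): p(λ) = (λ - 6)(λ² - 12λ + 34).
Step 3 — remaining eigenvalues from the quadratic λ² - 12λ + 34 = 0:
  Δ = 12² - 4·34 = 144 - 136 = 8,  λ = (12 ± √8)/2 = (12 ± 2.8284)/2 ≈ 7.4142 or 4.5858.
  Sorted: λ_1 = 7.4142,  λ_2 = 6,  λ_3 = 4.5858  (check: sum = 18 = tr ✓).

Step 4 — unit eigenvector for λ_1 ≈ 7.4142: v spans the null space of (Sigma - λ_1 I), whose rows are
  r_1 = (-1.4142, 0, 0),  r_2 = (0, -0.4142, 1),  r_3 = (0, 1, -2.4142).
  v is orthogonal to every row, so take v ∝ r_1 × r_2 = ((0)·(1) - (0)·(-0.4142), (0)·(0) - (-1.4142)·(1), (-1.4142)·(-0.4142) - (0)·(0)) ≈ (0, 1.4142, 0.5858).
  Let u = (0, 1.4142, 0.5858).
  ||u|| = √((0)² + (1.4142)² + (0.5858)²) = √(2.3431) ≈ 1.5307,  v_1 = u/||u|| ≈ (0, 0.9239, 0.3827) (||v_1|| = 1).

λ_1 = 7.4142,  λ_2 = 6,  λ_3 = 4.5858;  v_1 ≈ (0, 0.9239, 0.3827)


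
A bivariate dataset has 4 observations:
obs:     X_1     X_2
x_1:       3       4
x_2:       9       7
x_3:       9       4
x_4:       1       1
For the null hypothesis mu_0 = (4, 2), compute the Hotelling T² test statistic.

Step 1 — sample mean vector:
  mean(X_1) = (3 + 9 + 9 + 1) / 4 = 22/4 = 5.5
  mean(X_2) = (4 + 7 + 4 + 1) / 4 = 16/4 = 4
  x̄ = (5.5, 4),  deviation x̄ - mu_0 = (5.5, 4) - (4, 2) = (1.5, 2).

Step 2 — sample covariance matrix, S[i,j] = (1/(n-1)) · Σ_k (x_{k,i} - mean_i) · (x_{k,j} - mean_j), divisor n-1 = 3:
  S[X_1,X_1] = ((-2.5)·(-2.5) + (3.5)·(3.5) + (3.5)·(3.5) + (-4.5)·(-4.5)) / 3 = 51/3 = 17
  S[X_1,X_2] = ((-2.5)·(0) + (3.5)·(3) + (3.5)·(0) + (-4.5)·(-3)) / 3 = 24/3 = 8
  S[X_2,X_2] = ((0)·(0) + (3)·(3) + (0)·(0) + (-3)·(-3)) / 3 = 18/3 = 6
  S = [[17, 8],
 [8, 6]].

Step 3 — invert S. det(S) = 17·6 - (8)² = 38.
  S^{-1} = (1/det) · [[d, -b], [-b, a]] = [[0.1579, -0.2105],
 [-0.2105, 0.4474]].

Step 4 — quadratic form (x̄ - mu_0)^T · S^{-1} · (x̄ - mu_0):
  S^{-1} · (x̄ - mu_0) = (-0.1842, 0.5789),
  (x̄ - mu_0)^T · [...] = (1.5)·(-0.1842) + (2)·(0.5789) = 0.8816.

Step 5 — scale by n: T² = 4 · 0.8816 = 3.5263.

T² ≈ 3.5263
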